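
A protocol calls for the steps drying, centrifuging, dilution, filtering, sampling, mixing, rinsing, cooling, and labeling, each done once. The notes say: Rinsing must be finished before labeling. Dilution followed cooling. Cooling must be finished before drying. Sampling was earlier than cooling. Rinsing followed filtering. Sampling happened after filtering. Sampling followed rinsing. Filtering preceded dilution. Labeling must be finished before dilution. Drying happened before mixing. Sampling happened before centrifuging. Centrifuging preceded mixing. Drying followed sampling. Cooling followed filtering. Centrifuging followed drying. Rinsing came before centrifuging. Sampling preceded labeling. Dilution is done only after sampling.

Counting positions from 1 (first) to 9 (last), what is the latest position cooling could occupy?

5

Cooling must come before centrifuging, dilution, drying, and mixing — 4 steps forced after it.
Everything else can be placed before cooling in some valid order, so cooling can sit as late as position 9 − 4 = 5.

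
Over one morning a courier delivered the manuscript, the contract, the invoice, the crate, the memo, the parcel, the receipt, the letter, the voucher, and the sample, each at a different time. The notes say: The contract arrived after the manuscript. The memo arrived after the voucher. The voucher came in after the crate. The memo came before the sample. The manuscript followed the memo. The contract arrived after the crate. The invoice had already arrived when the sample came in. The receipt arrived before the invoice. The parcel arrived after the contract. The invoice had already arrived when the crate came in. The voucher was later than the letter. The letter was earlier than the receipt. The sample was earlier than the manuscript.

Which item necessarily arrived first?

the letter

The letter has a chain of constraints placing it before every other item, so the letter must be first.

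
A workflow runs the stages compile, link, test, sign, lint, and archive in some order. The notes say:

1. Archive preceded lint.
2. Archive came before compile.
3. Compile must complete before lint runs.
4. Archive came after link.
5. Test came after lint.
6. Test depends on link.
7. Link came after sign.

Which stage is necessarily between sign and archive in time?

Tracing the constraints gives sign → link → archive, so link sits after sign and before archive.
No other stage is forced both after sign and before archive.

link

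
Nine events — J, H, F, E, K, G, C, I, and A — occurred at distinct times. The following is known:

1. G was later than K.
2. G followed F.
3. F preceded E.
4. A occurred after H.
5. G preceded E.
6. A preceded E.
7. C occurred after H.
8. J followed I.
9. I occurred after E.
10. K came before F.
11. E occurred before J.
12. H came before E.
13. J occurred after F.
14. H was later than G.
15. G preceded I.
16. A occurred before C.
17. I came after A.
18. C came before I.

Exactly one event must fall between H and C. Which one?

Tracing the constraints gives H → A → C, so A sits after H and before C.
No other event is forced both after H and before C.

A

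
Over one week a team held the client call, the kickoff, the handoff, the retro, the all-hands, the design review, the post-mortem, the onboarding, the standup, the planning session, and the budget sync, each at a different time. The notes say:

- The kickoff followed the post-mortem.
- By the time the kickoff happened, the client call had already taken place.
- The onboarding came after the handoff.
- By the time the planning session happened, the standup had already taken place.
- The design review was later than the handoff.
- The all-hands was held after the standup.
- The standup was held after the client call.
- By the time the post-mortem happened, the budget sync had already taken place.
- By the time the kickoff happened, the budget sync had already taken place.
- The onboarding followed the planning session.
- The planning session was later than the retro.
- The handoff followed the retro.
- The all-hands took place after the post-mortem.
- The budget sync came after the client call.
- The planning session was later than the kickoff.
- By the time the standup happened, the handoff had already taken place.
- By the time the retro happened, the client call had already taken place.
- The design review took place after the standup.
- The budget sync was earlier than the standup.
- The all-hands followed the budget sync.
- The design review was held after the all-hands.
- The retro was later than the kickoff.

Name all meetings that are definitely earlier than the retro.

Directly stated before the retro: the client call and the kickoff.
The budget sync reaches the retro via the budget sync → the kickoff → the retro.
The post-mortem reaches the retro via the post-mortem → the kickoff → the retro.
No chain forces the standup (or any of the others) ahead of the retro.

the budget sync, the client call, the kickoff, the post-mortem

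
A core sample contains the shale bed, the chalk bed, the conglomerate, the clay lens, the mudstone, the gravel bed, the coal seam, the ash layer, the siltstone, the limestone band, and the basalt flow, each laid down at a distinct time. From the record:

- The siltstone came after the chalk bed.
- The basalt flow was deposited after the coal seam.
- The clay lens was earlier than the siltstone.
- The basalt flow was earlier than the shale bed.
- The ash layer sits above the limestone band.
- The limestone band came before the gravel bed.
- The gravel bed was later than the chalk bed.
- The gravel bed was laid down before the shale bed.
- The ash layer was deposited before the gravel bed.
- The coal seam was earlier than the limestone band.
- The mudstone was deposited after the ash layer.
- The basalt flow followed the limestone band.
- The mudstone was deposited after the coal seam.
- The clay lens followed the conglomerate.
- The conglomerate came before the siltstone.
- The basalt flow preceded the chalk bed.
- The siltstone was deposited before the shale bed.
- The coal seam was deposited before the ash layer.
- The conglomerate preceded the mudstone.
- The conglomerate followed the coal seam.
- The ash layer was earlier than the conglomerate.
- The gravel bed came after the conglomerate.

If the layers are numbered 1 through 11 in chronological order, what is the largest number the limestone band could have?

The limestone band must come before the ash layer, the basalt flow, the chalk bed, the clay lens, the conglomerate, the gravel bed, the mudstone, the shale bed, and the siltstone — 9 layers forced after it.
Everything else can be placed before the limestone band in some valid order, so the limestone band can sit as late as position 11 − 9 = 2.

2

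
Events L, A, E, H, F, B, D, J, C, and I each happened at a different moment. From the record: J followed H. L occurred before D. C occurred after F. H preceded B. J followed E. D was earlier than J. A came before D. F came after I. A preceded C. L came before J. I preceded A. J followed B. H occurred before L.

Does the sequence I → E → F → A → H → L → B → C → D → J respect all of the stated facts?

yes

Check each stated constraint against the proposed order — e.g. A is ahead of D; E is ahead of J. Every pair is in the required order; nothing is violated.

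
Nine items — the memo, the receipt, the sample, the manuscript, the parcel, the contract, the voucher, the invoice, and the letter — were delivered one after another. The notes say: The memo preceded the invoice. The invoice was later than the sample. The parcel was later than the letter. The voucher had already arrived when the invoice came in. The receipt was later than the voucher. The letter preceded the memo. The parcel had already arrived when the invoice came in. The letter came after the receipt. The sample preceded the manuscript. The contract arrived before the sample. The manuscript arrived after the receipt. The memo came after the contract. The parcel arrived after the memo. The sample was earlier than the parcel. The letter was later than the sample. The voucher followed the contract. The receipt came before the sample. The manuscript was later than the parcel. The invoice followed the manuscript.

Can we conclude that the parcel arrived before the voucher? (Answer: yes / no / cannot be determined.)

Tracing the constraints gives the voucher → the receipt → the letter → the parcel, so the voucher must come before the parcel.
That means the parcel cannot be before the voucher.

no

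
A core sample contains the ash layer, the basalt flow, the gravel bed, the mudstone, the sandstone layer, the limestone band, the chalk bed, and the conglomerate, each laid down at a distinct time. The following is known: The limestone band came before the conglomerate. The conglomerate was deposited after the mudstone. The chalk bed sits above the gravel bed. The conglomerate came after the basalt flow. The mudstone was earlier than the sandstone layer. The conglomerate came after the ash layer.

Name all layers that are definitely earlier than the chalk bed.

the gravel bed

Directly stated before the chalk bed: the gravel bed.
No chain forces the basalt flow (or any of the others) ahead of the chalk bed.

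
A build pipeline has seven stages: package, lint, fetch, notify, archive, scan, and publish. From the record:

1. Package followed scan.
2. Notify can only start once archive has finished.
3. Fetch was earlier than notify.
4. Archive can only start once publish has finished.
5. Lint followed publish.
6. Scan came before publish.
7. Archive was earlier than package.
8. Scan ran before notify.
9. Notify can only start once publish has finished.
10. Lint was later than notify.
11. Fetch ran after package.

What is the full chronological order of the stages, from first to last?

The constraints fix every adjacent pair, so only one ordering works:
scan → publish → archive → package → fetch → notify → lint.

scan, publish, archive, package, fetch, notify, lint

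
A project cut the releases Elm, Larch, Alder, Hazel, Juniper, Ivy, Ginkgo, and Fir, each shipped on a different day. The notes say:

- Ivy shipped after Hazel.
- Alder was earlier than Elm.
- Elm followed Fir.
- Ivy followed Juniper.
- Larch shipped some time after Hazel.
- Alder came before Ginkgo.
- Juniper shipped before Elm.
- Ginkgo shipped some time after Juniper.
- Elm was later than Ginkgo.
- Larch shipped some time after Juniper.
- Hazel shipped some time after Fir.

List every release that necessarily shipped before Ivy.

Directly stated before Ivy: Hazel and Juniper.
Fir reaches Ivy via Fir → Hazel → Ivy.

Fir, Hazel, Juniper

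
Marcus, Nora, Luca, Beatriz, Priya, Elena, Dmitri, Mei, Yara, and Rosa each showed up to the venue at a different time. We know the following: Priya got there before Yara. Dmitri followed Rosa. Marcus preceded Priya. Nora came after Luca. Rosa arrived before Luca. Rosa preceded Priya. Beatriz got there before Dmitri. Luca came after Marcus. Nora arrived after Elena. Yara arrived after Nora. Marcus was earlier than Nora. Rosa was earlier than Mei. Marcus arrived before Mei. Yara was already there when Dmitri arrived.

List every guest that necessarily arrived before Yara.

Directly stated before Yara: Nora and Priya.
Elena reaches Yara via Elena → Nora → Yara.
Luca reaches Yara via Luca → Nora → Yara.
Marcus reaches Yara via Marcus → Nora → Yara.
Likewise Rosa reaches Yara by chaining the stated constraints.
No chain forces Mei (or any of the others) ahead of Yara.

Elena, Luca, Marcus, Nora, Priya, Rosa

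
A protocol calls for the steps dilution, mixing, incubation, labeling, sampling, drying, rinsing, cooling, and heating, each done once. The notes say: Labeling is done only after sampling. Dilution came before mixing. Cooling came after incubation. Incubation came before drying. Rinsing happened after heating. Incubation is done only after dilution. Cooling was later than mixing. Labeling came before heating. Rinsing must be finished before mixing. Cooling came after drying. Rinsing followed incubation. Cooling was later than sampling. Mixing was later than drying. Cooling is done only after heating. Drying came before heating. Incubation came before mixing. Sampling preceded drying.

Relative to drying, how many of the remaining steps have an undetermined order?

1

Forced before drying: dilution, incubation, and sampling; forced after drying: cooling, heating, mixing, and rinsing.
That leaves labeling with no forced order relative to drying — 1.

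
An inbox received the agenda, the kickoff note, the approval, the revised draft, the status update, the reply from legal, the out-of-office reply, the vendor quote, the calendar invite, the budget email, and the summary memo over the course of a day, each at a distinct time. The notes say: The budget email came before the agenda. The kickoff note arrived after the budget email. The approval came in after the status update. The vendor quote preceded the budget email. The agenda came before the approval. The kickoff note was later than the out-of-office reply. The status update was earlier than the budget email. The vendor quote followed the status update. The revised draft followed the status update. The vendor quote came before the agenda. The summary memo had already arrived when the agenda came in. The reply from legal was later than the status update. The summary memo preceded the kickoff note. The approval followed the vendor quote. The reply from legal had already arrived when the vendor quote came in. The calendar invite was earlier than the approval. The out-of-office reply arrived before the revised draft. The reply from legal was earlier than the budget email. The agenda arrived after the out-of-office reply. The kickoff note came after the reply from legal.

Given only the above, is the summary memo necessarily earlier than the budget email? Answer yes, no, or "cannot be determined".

cannot be determined

No chain of stated constraints runs from the summary memo to the budget email, and none runs from the budget email to the summary memo either.
So the relative order of the summary memo and the budget email is not fixed by the given facts.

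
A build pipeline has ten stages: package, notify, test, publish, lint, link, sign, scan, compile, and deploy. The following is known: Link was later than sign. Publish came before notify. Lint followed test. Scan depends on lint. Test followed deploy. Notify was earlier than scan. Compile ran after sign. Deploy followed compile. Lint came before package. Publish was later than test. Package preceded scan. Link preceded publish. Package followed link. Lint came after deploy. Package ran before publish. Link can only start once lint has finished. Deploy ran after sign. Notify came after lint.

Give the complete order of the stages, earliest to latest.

The constraints fix every adjacent pair, so only one ordering works:
sign → compile → deploy → test → lint → link → package → publish → notify → scan.

sign, compile, deploy, test, lint, link, package, publish, notify, scan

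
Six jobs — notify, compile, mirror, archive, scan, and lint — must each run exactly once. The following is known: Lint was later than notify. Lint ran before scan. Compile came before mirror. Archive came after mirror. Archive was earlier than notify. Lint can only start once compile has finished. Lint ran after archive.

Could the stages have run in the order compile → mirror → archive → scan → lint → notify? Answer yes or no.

The constraints require notify before lint, but in the proposed sequence lint appears ahead of notify. That one violation is enough.

no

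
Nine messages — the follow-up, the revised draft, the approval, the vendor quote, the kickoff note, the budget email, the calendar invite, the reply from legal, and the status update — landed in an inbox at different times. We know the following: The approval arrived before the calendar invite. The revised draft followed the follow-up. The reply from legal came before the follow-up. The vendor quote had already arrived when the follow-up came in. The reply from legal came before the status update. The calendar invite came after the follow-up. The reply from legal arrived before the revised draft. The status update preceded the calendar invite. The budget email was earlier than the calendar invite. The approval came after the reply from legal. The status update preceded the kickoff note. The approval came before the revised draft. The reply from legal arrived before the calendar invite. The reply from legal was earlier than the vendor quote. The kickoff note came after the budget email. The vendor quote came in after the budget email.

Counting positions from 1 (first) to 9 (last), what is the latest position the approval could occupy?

The approval must come before the calendar invite and the revised draft — 2 messages forced after it.
Everything else can be placed before the approval in some valid order, so the approval can sit as late as position 9 − 2 = 7.

7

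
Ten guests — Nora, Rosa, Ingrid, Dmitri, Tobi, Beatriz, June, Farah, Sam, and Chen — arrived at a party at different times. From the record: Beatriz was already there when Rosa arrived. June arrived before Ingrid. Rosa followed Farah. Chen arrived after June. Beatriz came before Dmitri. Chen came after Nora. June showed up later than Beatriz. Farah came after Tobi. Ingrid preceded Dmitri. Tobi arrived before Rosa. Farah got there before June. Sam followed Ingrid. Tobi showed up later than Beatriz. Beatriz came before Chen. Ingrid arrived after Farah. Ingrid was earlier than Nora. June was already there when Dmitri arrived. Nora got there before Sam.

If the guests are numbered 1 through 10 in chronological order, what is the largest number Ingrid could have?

Ingrid must come before Chen, Dmitri, Nora, and Sam — 4 guests forced after them.
Everything else can be placed before Ingrid in some valid order, so Ingrid can sit as late as position 10 − 4 = 6.

6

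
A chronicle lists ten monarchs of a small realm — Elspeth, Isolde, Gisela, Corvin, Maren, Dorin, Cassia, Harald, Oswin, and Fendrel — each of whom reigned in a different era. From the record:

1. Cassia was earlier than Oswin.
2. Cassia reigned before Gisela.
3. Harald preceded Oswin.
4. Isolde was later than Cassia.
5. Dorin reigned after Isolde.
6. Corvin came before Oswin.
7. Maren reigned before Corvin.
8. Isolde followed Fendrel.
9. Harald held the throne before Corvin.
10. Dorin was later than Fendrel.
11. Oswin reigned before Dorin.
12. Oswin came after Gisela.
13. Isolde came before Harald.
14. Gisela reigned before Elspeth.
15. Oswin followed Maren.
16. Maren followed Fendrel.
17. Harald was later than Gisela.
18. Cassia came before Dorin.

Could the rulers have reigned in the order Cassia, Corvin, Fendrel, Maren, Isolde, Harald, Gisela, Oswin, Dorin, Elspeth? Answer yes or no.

The constraints require Gisela before Harald, but in the proposed sequence Harald appears ahead of Gisela. That one violation is enough.

no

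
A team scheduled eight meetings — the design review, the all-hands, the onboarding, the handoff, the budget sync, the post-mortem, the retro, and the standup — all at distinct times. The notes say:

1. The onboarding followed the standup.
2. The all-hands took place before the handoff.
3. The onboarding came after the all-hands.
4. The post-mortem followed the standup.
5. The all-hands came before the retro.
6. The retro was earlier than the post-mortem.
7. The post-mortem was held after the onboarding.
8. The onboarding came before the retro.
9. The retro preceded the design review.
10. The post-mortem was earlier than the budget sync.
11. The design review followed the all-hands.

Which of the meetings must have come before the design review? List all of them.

the all-hands, the onboarding, the retro, the standup

Directly stated before the design review: the all-hands and the retro.
The onboarding reaches the design review via the onboarding → the retro → the design review.
The standup reaches the design review via the standup → the onboarding → the retro → the design review.
No chain forces the handoff (or any of the others) ahead of the design review.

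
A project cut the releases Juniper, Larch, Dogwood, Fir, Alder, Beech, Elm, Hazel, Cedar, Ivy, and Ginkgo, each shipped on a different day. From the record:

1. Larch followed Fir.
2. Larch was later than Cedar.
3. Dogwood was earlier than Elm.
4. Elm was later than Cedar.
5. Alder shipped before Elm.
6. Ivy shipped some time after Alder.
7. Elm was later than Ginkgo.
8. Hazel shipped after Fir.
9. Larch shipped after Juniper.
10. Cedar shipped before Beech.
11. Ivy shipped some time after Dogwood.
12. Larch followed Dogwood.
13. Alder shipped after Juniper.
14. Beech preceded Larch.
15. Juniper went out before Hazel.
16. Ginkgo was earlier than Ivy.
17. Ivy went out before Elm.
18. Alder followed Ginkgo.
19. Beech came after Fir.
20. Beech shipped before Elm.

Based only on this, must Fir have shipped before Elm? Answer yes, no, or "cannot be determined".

Chain the constraints: Fir → Beech → Elm. Each link is directly stated, so Fir comes before Elm.

yes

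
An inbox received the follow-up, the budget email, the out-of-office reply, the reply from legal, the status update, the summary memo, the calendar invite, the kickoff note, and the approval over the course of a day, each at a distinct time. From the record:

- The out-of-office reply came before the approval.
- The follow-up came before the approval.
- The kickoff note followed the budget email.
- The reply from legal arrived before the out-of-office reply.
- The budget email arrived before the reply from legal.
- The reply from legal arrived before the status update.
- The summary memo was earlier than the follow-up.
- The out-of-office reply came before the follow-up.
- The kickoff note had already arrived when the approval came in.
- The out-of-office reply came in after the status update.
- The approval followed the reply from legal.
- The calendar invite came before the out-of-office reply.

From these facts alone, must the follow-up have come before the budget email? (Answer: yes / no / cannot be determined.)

Tracing the constraints gives the budget email → the reply from legal → the out-of-office reply → the follow-up, so the budget email must come before the follow-up.
That means the follow-up cannot be before the budget email.

no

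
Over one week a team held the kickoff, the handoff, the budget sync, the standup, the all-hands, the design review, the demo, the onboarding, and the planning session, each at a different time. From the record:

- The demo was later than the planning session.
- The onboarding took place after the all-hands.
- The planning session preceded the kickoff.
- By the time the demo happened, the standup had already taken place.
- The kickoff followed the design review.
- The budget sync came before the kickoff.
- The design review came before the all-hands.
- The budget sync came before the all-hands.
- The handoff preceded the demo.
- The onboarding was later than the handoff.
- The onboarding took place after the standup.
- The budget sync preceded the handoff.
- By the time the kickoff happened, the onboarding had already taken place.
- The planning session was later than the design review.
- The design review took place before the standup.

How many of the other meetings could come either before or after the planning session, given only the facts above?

Forced before the planning session: the design review; forced after the planning session: the demo and the kickoff.
That leaves the all-hands, the budget sync, the handoff, the onboarding, and the standup with no forced order relative to the planning session — 5.

5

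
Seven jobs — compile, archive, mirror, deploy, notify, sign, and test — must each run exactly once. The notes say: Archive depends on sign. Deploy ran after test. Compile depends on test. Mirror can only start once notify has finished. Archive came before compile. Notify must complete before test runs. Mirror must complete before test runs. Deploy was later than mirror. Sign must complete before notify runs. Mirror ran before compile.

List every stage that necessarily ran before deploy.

mirror, notify, sign, test

Directly stated before deploy: mirror and test.
Notify reaches deploy via notify → test → deploy.
Sign reaches deploy via sign → notify → test → deploy.
No chain forces compile (or any of the others) ahead of deploy.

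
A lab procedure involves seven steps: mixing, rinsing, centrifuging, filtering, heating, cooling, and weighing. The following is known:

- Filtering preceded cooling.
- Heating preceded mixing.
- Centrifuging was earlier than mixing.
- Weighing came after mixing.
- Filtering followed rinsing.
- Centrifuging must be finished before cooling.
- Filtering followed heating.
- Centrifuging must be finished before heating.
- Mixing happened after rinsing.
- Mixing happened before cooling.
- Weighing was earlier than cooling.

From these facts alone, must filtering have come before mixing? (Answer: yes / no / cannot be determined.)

cannot be determined

No chain of stated constraints runs from filtering to mixing, and none runs from mixing to filtering either.
So the relative order of filtering and mixing is not fixed by the given facts.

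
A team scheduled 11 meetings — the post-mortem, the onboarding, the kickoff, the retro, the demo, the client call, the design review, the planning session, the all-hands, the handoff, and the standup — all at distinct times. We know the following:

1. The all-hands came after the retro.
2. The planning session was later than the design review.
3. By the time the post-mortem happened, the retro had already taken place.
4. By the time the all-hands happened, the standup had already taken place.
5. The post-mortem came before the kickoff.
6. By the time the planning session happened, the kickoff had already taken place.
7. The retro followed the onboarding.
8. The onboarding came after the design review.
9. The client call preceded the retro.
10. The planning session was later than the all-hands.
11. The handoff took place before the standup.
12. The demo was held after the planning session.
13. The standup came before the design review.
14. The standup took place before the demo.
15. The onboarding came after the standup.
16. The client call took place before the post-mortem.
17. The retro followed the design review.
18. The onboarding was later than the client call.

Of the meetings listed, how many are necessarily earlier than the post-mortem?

6

Directly stated before the post-mortem: the client call and the retro.
The design review reaches the post-mortem via the design review → the retro → the post-mortem.
The handoff reaches the post-mortem via the handoff → the standup → the onboarding → the retro → the post-mortem.
The onboarding reaches the post-mortem via the onboarding → the retro → the post-mortem.
Likewise the standup reaches the post-mortem by chaining the stated constraints.
That's the client call, the design review, the handoff, the onboarding, the retro, and the standup — 6 in all.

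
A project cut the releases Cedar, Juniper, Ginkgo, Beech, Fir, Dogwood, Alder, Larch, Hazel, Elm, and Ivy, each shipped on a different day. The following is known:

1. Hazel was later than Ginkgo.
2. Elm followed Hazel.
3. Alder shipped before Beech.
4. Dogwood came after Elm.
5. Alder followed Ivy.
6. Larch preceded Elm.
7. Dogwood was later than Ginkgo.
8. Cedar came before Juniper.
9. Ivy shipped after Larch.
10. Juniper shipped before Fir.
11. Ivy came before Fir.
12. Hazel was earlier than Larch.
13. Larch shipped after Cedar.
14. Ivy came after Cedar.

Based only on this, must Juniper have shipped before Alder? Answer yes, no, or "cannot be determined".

cannot be determined

No chain of stated constraints runs from Juniper to Alder, and none runs from Alder to Juniper either.
So the relative order of Juniper and Alder is not fixed by the given facts.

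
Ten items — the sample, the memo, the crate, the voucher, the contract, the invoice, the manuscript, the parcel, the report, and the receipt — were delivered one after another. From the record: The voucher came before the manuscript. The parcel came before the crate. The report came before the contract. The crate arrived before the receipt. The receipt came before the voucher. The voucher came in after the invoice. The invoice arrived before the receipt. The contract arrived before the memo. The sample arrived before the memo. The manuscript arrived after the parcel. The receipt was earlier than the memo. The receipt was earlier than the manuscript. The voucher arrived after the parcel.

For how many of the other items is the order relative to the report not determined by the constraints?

7

Forced after the report: the contract and the memo.
That leaves the crate, the invoice, the manuscript, the parcel, the receipt, the sample, and the voucher with no forced order relative to the report — 7.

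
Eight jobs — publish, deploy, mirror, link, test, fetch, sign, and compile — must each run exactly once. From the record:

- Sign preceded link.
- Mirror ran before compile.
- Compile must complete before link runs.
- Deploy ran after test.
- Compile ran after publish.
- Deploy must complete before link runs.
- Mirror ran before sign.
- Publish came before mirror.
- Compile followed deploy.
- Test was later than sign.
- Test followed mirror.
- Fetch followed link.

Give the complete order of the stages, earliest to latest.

The constraints fix every adjacent pair, so only one ordering works:
publish → mirror → sign → test → deploy → compile → link → fetch.

publish, mirror, sign, test, deploy, compile, link, fetch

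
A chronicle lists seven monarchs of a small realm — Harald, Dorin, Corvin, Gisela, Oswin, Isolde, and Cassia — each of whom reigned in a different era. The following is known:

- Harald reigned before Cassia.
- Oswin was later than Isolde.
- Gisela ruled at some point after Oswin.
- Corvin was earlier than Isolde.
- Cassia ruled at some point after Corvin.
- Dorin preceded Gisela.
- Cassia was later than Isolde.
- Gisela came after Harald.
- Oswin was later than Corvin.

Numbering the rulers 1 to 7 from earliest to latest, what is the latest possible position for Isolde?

4

Isolde must come before Cassia, Gisela, and Oswin — 3 rulers forced after them.
Everything else can be placed before Isolde in some valid order, so Isolde can sit as late as position 7 − 3 = 4.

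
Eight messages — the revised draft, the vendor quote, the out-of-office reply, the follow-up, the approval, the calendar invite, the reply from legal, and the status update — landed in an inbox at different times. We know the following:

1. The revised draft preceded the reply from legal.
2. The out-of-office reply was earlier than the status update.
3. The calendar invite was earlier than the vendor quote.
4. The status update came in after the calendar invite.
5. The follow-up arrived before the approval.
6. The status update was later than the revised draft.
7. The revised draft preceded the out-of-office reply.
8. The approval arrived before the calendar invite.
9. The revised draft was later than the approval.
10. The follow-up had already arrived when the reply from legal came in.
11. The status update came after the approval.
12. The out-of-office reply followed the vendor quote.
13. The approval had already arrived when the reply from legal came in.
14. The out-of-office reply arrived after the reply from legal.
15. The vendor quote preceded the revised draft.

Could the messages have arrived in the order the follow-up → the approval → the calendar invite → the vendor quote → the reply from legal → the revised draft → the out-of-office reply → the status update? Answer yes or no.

The constraints require the revised draft before the reply from legal, but in the proposed sequence the reply from legal appears ahead of the revised draft. That one violation is enough.

no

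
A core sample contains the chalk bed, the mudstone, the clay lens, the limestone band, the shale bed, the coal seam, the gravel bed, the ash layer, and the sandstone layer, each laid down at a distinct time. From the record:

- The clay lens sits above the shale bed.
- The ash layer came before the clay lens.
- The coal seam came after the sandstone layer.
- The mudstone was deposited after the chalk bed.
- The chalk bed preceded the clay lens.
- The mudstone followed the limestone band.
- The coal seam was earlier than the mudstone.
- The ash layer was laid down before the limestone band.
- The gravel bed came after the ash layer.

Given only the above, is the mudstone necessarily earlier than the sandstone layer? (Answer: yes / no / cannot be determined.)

Tracing the constraints gives the sandstone layer → the coal seam → the mudstone, so the sandstone layer must come before the mudstone.
That means the mudstone cannot be before the sandstone layer.

no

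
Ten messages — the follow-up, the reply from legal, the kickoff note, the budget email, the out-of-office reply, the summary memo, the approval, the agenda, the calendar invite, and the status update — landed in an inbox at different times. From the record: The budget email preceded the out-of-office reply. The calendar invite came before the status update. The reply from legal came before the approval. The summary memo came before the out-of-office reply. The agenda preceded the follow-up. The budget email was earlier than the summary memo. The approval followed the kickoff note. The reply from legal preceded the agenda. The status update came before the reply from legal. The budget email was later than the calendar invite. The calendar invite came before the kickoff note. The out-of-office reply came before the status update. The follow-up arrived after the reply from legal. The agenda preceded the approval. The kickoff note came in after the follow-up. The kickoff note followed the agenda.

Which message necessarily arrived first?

The calendar invite has a chain of constraints placing it before every other message, so the calendar invite must be first.

the calendar invite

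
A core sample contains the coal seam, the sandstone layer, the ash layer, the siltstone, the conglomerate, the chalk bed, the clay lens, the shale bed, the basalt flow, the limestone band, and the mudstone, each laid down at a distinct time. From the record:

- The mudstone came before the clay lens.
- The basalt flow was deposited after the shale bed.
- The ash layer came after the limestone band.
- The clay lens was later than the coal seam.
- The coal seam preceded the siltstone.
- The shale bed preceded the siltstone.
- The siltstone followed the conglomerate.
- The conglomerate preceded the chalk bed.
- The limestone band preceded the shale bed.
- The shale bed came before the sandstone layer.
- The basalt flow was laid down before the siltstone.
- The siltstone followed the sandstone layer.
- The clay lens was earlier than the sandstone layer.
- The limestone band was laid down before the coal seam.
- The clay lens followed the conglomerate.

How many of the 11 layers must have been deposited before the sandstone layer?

6

Directly stated before the sandstone layer: the clay lens and the shale bed.
The coal seam reaches the sandstone layer via the coal seam → the clay lens → the sandstone layer.
The conglomerate reaches the sandstone layer via the conglomerate → the clay lens → the sandstone layer.
The limestone band reaches the sandstone layer via the limestone band → the shale bed → the sandstone layer.
Likewise the mudstone reaches the sandstone layer by chaining the stated constraints.
That's the clay lens, the coal seam, the conglomerate, the limestone band, the mudstone, and the shale bed — 6 in all.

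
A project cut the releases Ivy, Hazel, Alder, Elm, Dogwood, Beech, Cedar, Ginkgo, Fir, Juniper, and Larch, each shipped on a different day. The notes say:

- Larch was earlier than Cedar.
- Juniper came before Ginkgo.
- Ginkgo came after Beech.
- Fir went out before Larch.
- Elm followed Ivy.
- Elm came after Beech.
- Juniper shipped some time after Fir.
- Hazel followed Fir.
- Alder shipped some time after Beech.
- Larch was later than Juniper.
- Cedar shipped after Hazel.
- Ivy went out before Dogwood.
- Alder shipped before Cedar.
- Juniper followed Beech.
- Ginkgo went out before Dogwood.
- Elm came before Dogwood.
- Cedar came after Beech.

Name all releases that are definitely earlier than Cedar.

Alder, Beech, Fir, Hazel, Juniper, Larch

Directly stated before Cedar: Alder, Beech, Hazel, and Larch.
Fir reaches Cedar via Fir → Larch → Cedar.
Juniper reaches Cedar via Juniper → Larch → Cedar.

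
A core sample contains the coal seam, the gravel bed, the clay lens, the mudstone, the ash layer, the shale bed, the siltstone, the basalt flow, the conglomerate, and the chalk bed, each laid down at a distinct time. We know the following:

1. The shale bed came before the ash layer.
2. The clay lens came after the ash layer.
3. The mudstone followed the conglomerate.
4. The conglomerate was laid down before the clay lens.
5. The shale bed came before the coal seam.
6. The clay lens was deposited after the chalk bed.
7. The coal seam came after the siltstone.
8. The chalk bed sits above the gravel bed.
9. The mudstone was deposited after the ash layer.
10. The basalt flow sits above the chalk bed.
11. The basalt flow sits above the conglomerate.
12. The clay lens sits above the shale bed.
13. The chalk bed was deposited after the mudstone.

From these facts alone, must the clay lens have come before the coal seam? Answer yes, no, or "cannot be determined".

cannot be determined

No chain of stated constraints runs from the clay lens to the coal seam, and none runs from the coal seam to the clay lens either.
So the relative order of the clay lens and the coal seam is not fixed by the given facts.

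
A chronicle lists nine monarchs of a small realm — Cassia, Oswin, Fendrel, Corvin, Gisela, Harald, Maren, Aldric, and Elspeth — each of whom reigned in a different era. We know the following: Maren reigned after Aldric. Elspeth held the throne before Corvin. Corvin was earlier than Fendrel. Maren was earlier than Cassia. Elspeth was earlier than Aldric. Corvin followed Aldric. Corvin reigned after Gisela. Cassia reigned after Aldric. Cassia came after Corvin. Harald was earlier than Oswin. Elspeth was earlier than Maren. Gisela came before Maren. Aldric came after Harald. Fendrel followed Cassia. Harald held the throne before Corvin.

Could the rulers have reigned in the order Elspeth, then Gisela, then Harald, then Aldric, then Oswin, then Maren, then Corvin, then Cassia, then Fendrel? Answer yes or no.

yes

Check each stated constraint against the proposed order — e.g. Elspeth is ahead of Maren; Elspeth is ahead of Corvin. Every pair is in the required order; nothing is violated.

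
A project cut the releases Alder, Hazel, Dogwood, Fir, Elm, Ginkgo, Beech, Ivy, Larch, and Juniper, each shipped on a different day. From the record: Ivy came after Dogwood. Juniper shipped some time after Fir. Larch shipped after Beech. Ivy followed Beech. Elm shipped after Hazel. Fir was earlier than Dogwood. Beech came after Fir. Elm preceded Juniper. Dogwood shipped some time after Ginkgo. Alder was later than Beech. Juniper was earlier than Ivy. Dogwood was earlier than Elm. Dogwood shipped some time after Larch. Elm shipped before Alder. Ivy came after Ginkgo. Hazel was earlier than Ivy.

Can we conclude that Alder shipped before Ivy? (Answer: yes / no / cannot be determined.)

No chain of stated constraints runs from Alder to Ivy, and none runs from Ivy to Alder either.
So the relative order of Alder and Ivy is not fixed by the given facts.

cannot be determined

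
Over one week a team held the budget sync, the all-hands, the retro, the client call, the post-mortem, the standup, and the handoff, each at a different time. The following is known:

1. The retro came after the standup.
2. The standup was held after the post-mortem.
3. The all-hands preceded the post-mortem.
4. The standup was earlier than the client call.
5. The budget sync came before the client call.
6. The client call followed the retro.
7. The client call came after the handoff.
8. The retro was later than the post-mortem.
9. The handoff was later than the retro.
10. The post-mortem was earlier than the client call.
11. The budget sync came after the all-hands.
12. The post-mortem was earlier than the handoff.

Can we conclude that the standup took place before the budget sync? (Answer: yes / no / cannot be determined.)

cannot be determined

No chain of stated constraints runs from the standup to the budget sync, and none runs from the budget sync to the standup either.
So the relative order of the standup and the budget sync is not fixed by the given facts.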